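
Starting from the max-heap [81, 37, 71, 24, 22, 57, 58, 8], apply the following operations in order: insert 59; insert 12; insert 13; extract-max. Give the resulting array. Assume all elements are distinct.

insert 59:
  append 59 at index 8 → [81, 37, 71, 24, 22, 57, 58, 8, 59]
  59 > parent 24 at index 3, swap → [81, 37, 71, 59, 22, 57, 58, 8, 24]
  59 > parent 37 at index 1, swap → [81, 59, 71, 37, 22, 57, 58, 8, 24]
insert 12:
  append 12 at index 9 → [81, 59, 71, 37, 22, 57, 58, 8, 24, 12] (no swap needed)
insert 13:
  append 13 at index 10 → [81, 59, 71, 37, 22, 57, 58, 8, 24, 12, 13] (no swap needed)
extract-max → returns 81:
  remove root 81; move last element 13 to root → [13, 59, 71, 37, 22, 57, 58, 8, 24, 12]
  13 vs larger child 71 at index 2, swap → [71, 59, 13, 37, 22, 57, 58, 8, 24, 12]
  13 vs larger child 58 at index 6, swap → [71, 59, 58, 37, 22, 57, 13, 8, 24, 12]

[71, 59, 58, 37, 22, 57, 13, 8, 24, 12]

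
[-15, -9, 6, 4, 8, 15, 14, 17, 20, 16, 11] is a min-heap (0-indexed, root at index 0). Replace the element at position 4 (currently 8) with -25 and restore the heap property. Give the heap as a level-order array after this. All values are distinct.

set index 4 from 8 to -25 → [-15, -9, 6, 4, -25, 15, 14, 17, 20, 16, 11]
-25 < parent -9 at index 1, swap → [-15, -25, 6, 4, -9, 15, 14, 17, 20, 16, 11]
-25 < parent -15 at index 0, swap → [-25, -15, 6, 4, -9, 15, 14, 17, 20, 16, 11]

[-25, -15, 6, 4, -9, 15, 14, 17, 20, 16, 11]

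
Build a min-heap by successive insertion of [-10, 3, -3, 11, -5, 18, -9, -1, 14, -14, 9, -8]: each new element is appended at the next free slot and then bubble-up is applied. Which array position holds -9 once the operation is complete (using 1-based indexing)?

Insert -10:
  append -10 at index 1 → [-10] (no swap needed)
Insert 3:
  append 3 at index 2 → [-10, 3] (no swap needed)
Insert -3:
  append -3 at index 3 → [-10, 3, -3] (no swap needed)
Insert 11:
  append 11 at index 4 → [-10, 3, -3, 11] (no swap needed)
Insert -5:
  append -5 at index 5 → [-10, 3, -3, 11, -5]
  -5 < parent 3 at index 2, swap → [-10, -5, -3, 11, 3]
Insert 18:
  append 18 at index 6 → [-10, -5, -3, 11, 3, 18] (no swap needed)
Insert -9:
  append -9 at index 7 → [-10, -5, -3, 11, 3, 18, -9]
  -9 < parent -3 at index 3, swap → [-10, -5, -9, 11, 3, 18, -3]
Insert -1:
  append -1 at index 8 → [-10, -5, -9, 11, 3, 18, -3, -1]
  -1 < parent 11 at index 4, swap → [-10, -5, -9, -1, 3, 18, -3, 11]
Insert 14:
  append 14 at index 9 → [-10, -5, -9, -1, 3, 18, -3, 11, 14] (no swap needed)
Insert -14:
  append -14 at index 10 → [-10, -5, -9, -1, 3, 18, -3, 11, 14, -14]
  -14 < parent 3 at index 5, swap → [-10, -5, -9, -1, -14, 18, -3, 11, 14, 3]
  -14 < parent -5 at index 2, swap → [-10, -14, -9, -1, -5, 18, -3, 11, 14, 3]
  -14 < parent -10 at index 1, swap → [-14, -10, -9, -1, -5, 18, -3, 11, 14, 3]
Insert 9:
  append 9 at index 11 → [-14, -10, -9, -1, -5, 18, -3, 11, 14, 3, 9] (no swap needed)
Insert -8:
  append -8 at index 12 → [-14, -10, -9, -1, -5, 18, -3, 11, 14, 3, 9, -8]
  -8 < parent 18 at index 6, swap → [-14, -10, -9, -1, -5, -8, -3, 11, 14, 3, 9, 18]
resulting array: [-14, -10, -9, -1, -5, -8, -3, 11, 14, 3, 9, 18]

3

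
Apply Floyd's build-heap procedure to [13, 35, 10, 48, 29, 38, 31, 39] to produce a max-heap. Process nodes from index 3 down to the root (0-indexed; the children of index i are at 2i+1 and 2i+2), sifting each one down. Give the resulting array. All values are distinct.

sift down from index 3: already satisfies heap property
sift down from index 2:
  10 vs larger child 38 at index 5, swap → [13, 35, 38, 48, 29, 10, 31, 39]
sift down from index 1:
  35 vs larger child 48 at index 3, swap → [13, 48, 38, 35, 29, 10, 31, 39]
  35 vs only child 39 at index 7, swap → [13, 48, 38, 39, 29, 10, 31, 35]
sift down from index 0:
  13 vs larger child 48 at index 1, swap → [48, 13, 38, 39, 29, 10, 31, 35]
  13 vs larger child 39 at index 3, swap → [48, 39, 38, 13, 29, 10, 31, 35]
  13 vs only child 35 at index 7, swap → [48, 39, 38, 35, 29, 10, 31, 13]

[48, 39, 38, 35, 29, 10, 31, 13]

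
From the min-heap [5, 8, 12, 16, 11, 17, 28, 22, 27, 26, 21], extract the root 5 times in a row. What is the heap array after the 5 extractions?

[17, 21, 27, 22, 26, 28]

extract-min #1 returns 5:
  remove root 5; move last element 21 to root → [21, 8, 12, 16, 11, 17, 28, 22, 27, 26]
  21 vs smaller child 8 at index 1, swap → [8, 21, 12, 16, 11, 17, 28, 22, 27, 26]
  21 vs smaller child 11 at index 4, swap → [8, 11, 12, 16, 21, 17, 28, 22, 27, 26]
extract-min #2 returns 8:
  remove root 8; move last element 26 to root → [26, 11, 12, 16, 21, 17, 28, 22, 27]
  26 vs smaller child 11 at index 1, swap → [11, 26, 12, 16, 21, 17, 28, 22, 27]
  26 vs smaller child 16 at index 3, swap → [11, 16, 12, 26, 21, 17, 28, 22, 27]
  26 vs smaller child 22 at index 7, swap → [11, 16, 12, 22, 21, 17, 28, 26, 27]
extract-min #3 returns 11:
  remove root 11; move last element 27 to root → [27, 16, 12, 22, 21, 17, 28, 26]
  27 vs smaller child 12 at index 2, swap → [12, 16, 27, 22, 21, 17, 28, 26]
  27 vs smaller child 17 at index 5, swap → [12, 16, 17, 22, 21, 27, 28, 26]
extract-min #4 returns 12:
  remove root 12; move last element 26 to root → [26, 16, 17, 22, 21, 27, 28]
  26 vs smaller child 16 at index 1, swap → [16, 26, 17, 22, 21, 27, 28]
  26 vs smaller child 21 at index 4, swap → [16, 21, 17, 22, 26, 27, 28]
extract-min #5 returns 16:
  remove root 16; move last element 28 to root → [28, 21, 17, 22, 26, 27]
  28 vs smaller child 17 at index 2, swap → [17, 21, 28, 22, 26, 27]
  28 vs only child 27 at index 5, swap → [17, 21, 27, 22, 26, 28]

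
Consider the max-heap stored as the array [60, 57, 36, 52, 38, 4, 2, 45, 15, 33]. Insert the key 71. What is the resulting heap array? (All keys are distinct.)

[71, 60, 36, 52, 57, 4, 2, 45, 15, 33, 38]

append 71 at index 10 → [60, 57, 36, 52, 38, 4, 2, 45, 15, 33, 71]
71 > parent 38 at index 4, swap → [60, 57, 36, 52, 71, 4, 2, 45, 15, 33, 38]
71 > parent 57 at index 1, swap → [60, 71, 36, 52, 57, 4, 2, 45, 15, 33, 38]
71 > parent 60 at index 0, swap → [71, 60, 36, 52, 57, 4, 2, 45, 15, 33, 38]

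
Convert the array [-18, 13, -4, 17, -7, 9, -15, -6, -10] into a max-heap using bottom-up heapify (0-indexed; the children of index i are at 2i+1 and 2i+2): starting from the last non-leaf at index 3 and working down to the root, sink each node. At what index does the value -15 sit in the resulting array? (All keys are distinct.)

6

sift down from index 3: already satisfies heap property
sift down from index 2:
  -4 vs larger child 9 at index 5, swap → [-18, 13, 9, 17, -7, -4, -15, -6, -10]
sift down from index 1:
  13 vs larger child 17 at index 3, swap → [-18, 17, 9, 13, -7, -4, -15, -6, -10]
sift down from index 0:
  -18 vs larger child 17 at index 1, swap → [17, -18, 9, 13, -7, -4, -15, -6, -10]
  -18 vs larger child 13 at index 3, swap → [17, 13, 9, -18, -7, -4, -15, -6, -10]
  -18 vs larger child -6 at index 7, swap → [17, 13, 9, -6, -7, -4, -15, -18, -10]
resulting array: [17, 13, 9, -6, -7, -4, -15, -18, -10]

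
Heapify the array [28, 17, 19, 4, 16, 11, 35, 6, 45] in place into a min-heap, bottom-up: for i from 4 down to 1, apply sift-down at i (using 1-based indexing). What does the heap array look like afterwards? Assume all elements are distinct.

[4, 6, 11, 17, 16, 19, 35, 28, 45]

sift down from index 4: already satisfies heap property
sift down from index 3:
  19 vs smaller child 11 at index 6, swap → [28, 17, 11, 4, 16, 19, 35, 6, 45]
sift down from index 2:
  17 vs smaller child 4 at index 4, swap → [28, 4, 11, 17, 16, 19, 35, 6, 45]
  17 vs smaller child 6 at index 8, swap → [28, 4, 11, 6, 16, 19, 35, 17, 45]
sift down from index 1:
  28 vs smaller child 4 at index 2, swap → [4, 28, 11, 6, 16, 19, 35, 17, 45]
  28 vs smaller child 6 at index 4, swap → [4, 6, 11, 28, 16, 19, 35, 17, 45]
  28 vs smaller child 17 at index 8, swap → [4, 6, 11, 17, 16, 19, 35, 28, 45]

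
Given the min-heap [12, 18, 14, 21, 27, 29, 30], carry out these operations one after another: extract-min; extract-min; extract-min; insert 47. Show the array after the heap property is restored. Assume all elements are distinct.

[21, 27, 29, 30, 47]

extract-min → returns 12:
  remove root 12; move last element 30 to root → [30, 18, 14, 21, 27, 29]
  30 vs smaller child 14 at index 2, swap → [14, 18, 30, 21, 27, 29]
  30 vs only child 29 at index 5, swap → [14, 18, 29, 21, 27, 30]
extract-min → returns 14:
  remove root 14; move last element 30 to root → [30, 18, 29, 21, 27]
  30 vs smaller child 18 at index 1, swap → [18, 30, 29, 21, 27]
  30 vs smaller child 21 at index 3, swap → [18, 21, 29, 30, 27]
extract-min → returns 18:
  remove root 18; move last element 27 to root → [27, 21, 29, 30]
  27 vs smaller child 21 at index 1, swap → [21, 27, 29, 30]
insert 47:
  append 47 at index 4 → [21, 27, 29, 30, 47] (no swap needed)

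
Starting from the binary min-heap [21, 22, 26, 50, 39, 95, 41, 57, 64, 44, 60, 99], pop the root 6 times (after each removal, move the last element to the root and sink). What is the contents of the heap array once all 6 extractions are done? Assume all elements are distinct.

extract-min #1 returns 21:
  remove root 21; move last element 99 to root → [99, 22, 26, 50, 39, 95, 41, 57, 64, 44, 60]
  99 vs smaller child 22 at index 1, swap → [22, 99, 26, 50, 39, 95, 41, 57, 64, 44, 60]
  99 vs smaller child 39 at index 4, swap → [22, 39, 26, 50, 99, 95, 41, 57, 64, 44, 60]
  99 vs smaller child 44 at index 9, swap → [22, 39, 26, 50, 44, 95, 41, 57, 64, 99, 60]
extract-min #2 returns 22:
  remove root 22; move last element 60 to root → [60, 39, 26, 50, 44, 95, 41, 57, 64, 99]
  60 vs smaller child 26 at index 2, swap → [26, 39, 60, 50, 44, 95, 41, 57, 64, 99]
  60 vs smaller child 41 at index 6, swap → [26, 39, 41, 50, 44, 95, 60, 57, 64, 99]
extract-min #3 returns 26:
  remove root 26; move last element 99 to root → [99, 39, 41, 50, 44, 95, 60, 57, 64]
  99 vs smaller child 39 at index 1, swap → [39, 99, 41, 50, 44, 95, 60, 57, 64]
  99 vs smaller child 44 at index 4, swap → [39, 44, 41, 50, 99, 95, 60, 57, 64]
extract-min #4 returns 39:
  remove root 39; move last element 64 to root → [64, 44, 41, 50, 99, 95, 60, 57]
  64 vs smaller child 41 at index 2, swap → [41, 44, 64, 50, 99, 95, 60, 57]
  64 vs smaller child 60 at index 6, swap → [41, 44, 60, 50, 99, 95, 64, 57]
extract-min #5 returns 41:
  remove root 41; move last element 57 to root → [57, 44, 60, 50, 99, 95, 64]
  57 vs smaller child 44 at index 1, swap → [44, 57, 60, 50, 99, 95, 64]
  57 vs smaller child 50 at index 3, swap → [44, 50, 60, 57, 99, 95, 64]
extract-min #6 returns 44:
  remove root 44; move last element 64 to root → [64, 50, 60, 57, 99, 95]
  64 vs smaller child 50 at index 1, swap → [50, 64, 60, 57, 99, 95]
  64 vs smaller child 57 at index 3, swap → [50, 57, 60, 64, 99, 95]

[50, 57, 60, 64, 99, 95]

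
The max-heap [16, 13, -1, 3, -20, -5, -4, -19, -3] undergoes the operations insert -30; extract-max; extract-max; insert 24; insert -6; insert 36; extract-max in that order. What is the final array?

[24, 3, -1, -3, -6, -5, -4, -30, -19, -20]

insert -30:
  append -30 at index 9 → [16, 13, -1, 3, -20, -5, -4, -19, -3, -30] (no swap needed)
extract-max → returns 16:
  remove root 16; move last element -30 to root → [-30, 13, -1, 3, -20, -5, -4, -19, -3]
  -30 vs larger child 13 at index 1, swap → [13, -30, -1, 3, -20, -5, -4, -19, -3]
  -30 vs larger child 3 at index 3, swap → [13, 3, -1, -30, -20, -5, -4, -19, -3]
  -30 vs larger child -3 at index 8, swap → [13, 3, -1, -3, -20, -5, -4, -19, -30]
extract-max → returns 13:
  remove root 13; move last element -30 to root → [-30, 3, -1, -3, -20, -5, -4, -19]
  -30 vs larger child 3 at index 1, swap → [3, -30, -1, -3, -20, -5, -4, -19]
  -30 vs larger child -3 at index 3, swap → [3, -3, -1, -30, -20, -5, -4, -19]
  -30 vs only child -19 at index 7, swap → [3, -3, -1, -19, -20, -5, -4, -30]
insert 24:
  append 24 at index 8 → [3, -3, -1, -19, -20, -5, -4, -30, 24]
  24 > parent -19 at index 3, swap → [3, -3, -1, 24, -20, -5, -4, -30, -19]
  24 > parent -3 at index 1, swap → [3, 24, -1, -3, -20, -5, -4, -30, -19]
  24 > parent 3 at index 0, swap → [24, 3, -1, -3, -20, -5, -4, -30, -19]
insert -6:
  append -6 at index 9 → [24, 3, -1, -3, -20, -5, -4, -30, -19, -6]
  -6 > parent -20 at index 4, swap → [24, 3, -1, -3, -6, -5, -4, -30, -19, -20]
insert 36:
  append 36 at index 10 → [24, 3, -1, -3, -6, -5, -4, -30, -19, -20, 36]
  36 > parent -6 at index 4, swap → [24, 3, -1, -3, 36, -5, -4, -30, -19, -20, -6]
  36 > parent 3 at index 1, swap → [24, 36, -1, -3, 3, -5, -4, -30, -19, -20, -6]
  36 > parent 24 at index 0, swap → [36, 24, -1, -3, 3, -5, -4, -30, -19, -20, -6]
extract-max → returns 36:
  remove root 36; move last element -6 to root → [-6, 24, -1, -3, 3, -5, -4, -30, -19, -20]
  -6 vs larger child 24 at index 1, swap → [24, -6, -1, -3, 3, -5, -4, -30, -19, -20]
  -6 vs larger child 3 at index 4, swap → [24, 3, -1, -3, -6, -5, -4, -30, -19, -20]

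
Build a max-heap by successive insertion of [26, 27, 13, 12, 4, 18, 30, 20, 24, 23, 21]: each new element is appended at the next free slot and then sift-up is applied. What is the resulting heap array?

[30, 26, 27, 24, 23, 13, 18, 12, 20, 4, 21]

Insert 26:
  append 26 at index 0 → [26] (no swap needed)
Insert 27:
  append 27 at index 1 → [26, 27]
  27 > parent 26 at index 0, swap → [27, 26]
Insert 13:
  append 13 at index 2 → [27, 26, 13] (no swap needed)
Insert 12:
  append 12 at index 3 → [27, 26, 13, 12] (no swap needed)
Insert 4:
  append 4 at index 4 → [27, 26, 13, 12, 4] (no swap needed)
Insert 18:
  append 18 at index 5 → [27, 26, 13, 12, 4, 18]
  18 > parent 13 at index 2, swap → [27, 26, 18, 12, 4, 13]
Insert 30:
  append 30 at index 6 → [27, 26, 18, 12, 4, 13, 30]
  30 > parent 18 at index 2, swap → [27, 26, 30, 12, 4, 13, 18]
  30 > parent 27 at index 0, swap → [30, 26, 27, 12, 4, 13, 18]
Insert 20:
  append 20 at index 7 → [30, 26, 27, 12, 4, 13, 18, 20]
  20 > parent 12 at index 3, swap → [30, 26, 27, 20, 4, 13, 18, 12]
Insert 24:
  append 24 at index 8 → [30, 26, 27, 20, 4, 13, 18, 12, 24]
  24 > parent 20 at index 3, swap → [30, 26, 27, 24, 4, 13, 18, 12, 20]
Insert 23:
  append 23 at index 9 → [30, 26, 27, 24, 4, 13, 18, 12, 20, 23]
  23 > parent 4 at index 4, swap → [30, 26, 27, 24, 23, 13, 18, 12, 20, 4]
Insert 21:
  append 21 at index 10 → [30, 26, 27, 24, 23, 13, 18, 12, 20, 4, 21] (no swap needed)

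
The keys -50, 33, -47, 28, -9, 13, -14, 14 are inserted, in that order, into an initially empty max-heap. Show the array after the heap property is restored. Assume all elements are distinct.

Insert -50:
  append -50 at index 0 → [-50] (no swap needed)
Insert 33:
  append 33 at index 1 → [-50, 33]
  33 > parent -50 at index 0, swap → [33, -50]
Insert -47:
  append -47 at index 2 → [33, -50, -47] (no swap needed)
Insert 28:
  append 28 at index 3 → [33, -50, -47, 28]
  28 > parent -50 at index 1, swap → [33, 28, -47, -50]
Insert -9:
  append -9 at index 4 → [33, 28, -47, -50, -9] (no swap needed)
Insert 13:
  append 13 at index 5 → [33, 28, -47, -50, -9, 13]
  13 > parent -47 at index 2, swap → [33, 28, 13, -50, -9, -47]
Insert -14:
  append -14 at index 6 → [33, 28, 13, -50, -9, -47, -14] (no swap needed)
Insert 14:
  append 14 at index 7 → [33, 28, 13, -50, -9, -47, -14, 14]
  14 > parent -50 at index 3, swap → [33, 28, 13, 14, -9, -47, -14, -50]

[33, 28, 13, 14, -9, -47, -14, -50]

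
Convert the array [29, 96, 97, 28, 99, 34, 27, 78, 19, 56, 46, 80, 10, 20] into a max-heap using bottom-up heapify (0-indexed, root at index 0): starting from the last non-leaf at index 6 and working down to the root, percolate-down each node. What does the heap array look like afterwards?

sift down from index 6: already satisfies heap property
sift down from index 5:
  34 vs larger child 80 at index 11, swap → [29, 96, 97, 28, 99, 80, 27, 78, 19, 56, 46, 34, 10, 20]
sift down from index 4: already satisfies heap property
sift down from index 3:
  28 vs larger child 78 at index 7, swap → [29, 96, 97, 78, 99, 80, 27, 28, 19, 56, 46, 34, 10, 20]
sift down from index 2: already satisfies heap property
sift down from index 1:
  96 vs larger child 99 at index 4, swap → [29, 99, 97, 78, 96, 80, 27, 28, 19, 56, 46, 34, 10, 20]
sift down from index 0:
  29 vs larger child 99 at index 1, swap → [99, 29, 97, 78, 96, 80, 27, 28, 19, 56, 46, 34, 10, 20]
  29 vs larger child 96 at index 4, swap → [99, 96, 97, 78, 29, 80, 27, 28, 19, 56, 46, 34, 10, 20]
  29 vs larger child 56 at index 9, swap → [99, 96, 97, 78, 56, 80, 27, 28, 19, 29, 46, 34, 10, 20]

[99, 96, 97, 78, 56, 80, 27, 28, 19, 29, 46, 34, 10, 20]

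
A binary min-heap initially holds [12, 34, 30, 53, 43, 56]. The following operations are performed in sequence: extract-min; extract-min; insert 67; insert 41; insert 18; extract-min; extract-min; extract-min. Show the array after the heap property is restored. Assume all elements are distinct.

extract-min → returns 12:
  remove root 12; move last element 56 to root → [56, 34, 30, 53, 43]
  56 vs smaller child 30 at index 2, swap → [30, 34, 56, 53, 43]
extract-min → returns 30:
  remove root 30; move last element 43 to root → [43, 34, 56, 53]
  43 vs smaller child 34 at index 1, swap → [34, 43, 56, 53]
insert 67:
  append 67 at index 4 → [34, 43, 56, 53, 67] (no swap needed)
insert 41:
  append 41 at index 5 → [34, 43, 56, 53, 67, 41]
  41 < parent 56 at index 2, swap → [34, 43, 41, 53, 67, 56]
insert 18:
  append 18 at index 6 → [34, 43, 41, 53, 67, 56, 18]
  18 < parent 41 at index 2, swap → [34, 43, 18, 53, 67, 56, 41]
  18 < parent 34 at index 0, swap → [18, 43, 34, 53, 67, 56, 41]
extract-min → returns 18:
  remove root 18; move last element 41 to root → [41, 43, 34, 53, 67, 56]
  41 vs smaller child 34 at index 2, swap → [34, 43, 41, 53, 67, 56]
extract-min → returns 34:
  remove root 34; move last element 56 to root → [56, 43, 41, 53, 67]
  56 vs smaller child 41 at index 2, swap → [41, 43, 56, 53, 67]
extract-min → returns 41:
  remove root 41; move last element 67 to root → [67, 43, 56, 53]
  67 vs smaller child 43 at index 1, swap → [43, 67, 56, 53]
  67 vs only child 53 at index 3, swap → [43, 53, 56, 67]

[43, 53, 56, 67]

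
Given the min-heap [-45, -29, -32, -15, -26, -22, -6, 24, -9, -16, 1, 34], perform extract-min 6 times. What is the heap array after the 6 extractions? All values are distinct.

extract-min #1 returns -45:
  remove root -45; move last element 34 to root → [34, -29, -32, -15, -26, -22, -6, 24, -9, -16, 1]
  34 vs smaller child -32 at index 2, swap → [-32, -29, 34, -15, -26, -22, -6, 24, -9, -16, 1]
  34 vs smaller child -22 at index 5, swap → [-32, -29, -22, -15, -26, 34, -6, 24, -9, -16, 1]
extract-min #2 returns -32:
  remove root -32; move last element 1 to root → [1, -29, -22, -15, -26, 34, -6, 24, -9, -16]
  1 vs smaller child -29 at index 1, swap → [-29, 1, -22, -15, -26, 34, -6, 24, -9, -16]
  1 vs smaller child -26 at index 4, swap → [-29, -26, -22, -15, 1, 34, -6, 24, -9, -16]
  1 vs only child -16 at index 9, swap → [-29, -26, -22, -15, -16, 34, -6, 24, -9, 1]
extract-min #3 returns -29:
  remove root -29; move last element 1 to root → [1, -26, -22, -15, -16, 34, -6, 24, -9]
  1 vs smaller child -26 at index 1, swap → [-26, 1, -22, -15, -16, 34, -6, 24, -9]
  1 vs smaller child -16 at index 4, swap → [-26, -16, -22, -15, 1, 34, -6, 24, -9]
extract-min #4 returns -26:
  remove root -26; move last element -9 to root → [-9, -16, -22, -15, 1, 34, -6, 24]
  -9 vs smaller child -22 at index 2, swap → [-22, -16, -9, -15, 1, 34, -6, 24]
extract-min #5 returns -22:
  remove root -22; move last element 24 to root → [24, -16, -9, -15, 1, 34, -6]
  24 vs smaller child -16 at index 1, swap → [-16, 24, -9, -15, 1, 34, -6]
  24 vs smaller child -15 at index 3, swap → [-16, -15, -9, 24, 1, 34, -6]
extract-min #6 returns -16:
  remove root -16; move last element -6 to root → [-6, -15, -9, 24, 1, 34]
  -6 vs smaller child -15 at index 1, swap → [-15, -6, -9, 24, 1, 34]

[-15, -6, -9, 24, 1, 34]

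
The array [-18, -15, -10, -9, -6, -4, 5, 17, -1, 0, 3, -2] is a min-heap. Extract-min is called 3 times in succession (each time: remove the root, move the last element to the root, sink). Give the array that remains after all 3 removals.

[-9, -6, -4, -2, 0, 3, 5, 17, -1]

extract-min #1 returns -18:
  remove root -18; move last element -2 to root → [-2, -15, -10, -9, -6, -4, 5, 17, -1, 0, 3]
  -2 vs smaller child -15 at index 1, swap → [-15, -2, -10, -9, -6, -4, 5, 17, -1, 0, 3]
  -2 vs smaller child -9 at index 3, swap → [-15, -9, -10, -2, -6, -4, 5, 17, -1, 0, 3]
extract-min #2 returns -15:
  remove root -15; move last element 3 to root → [3, -9, -10, -2, -6, -4, 5, 17, -1, 0]
  3 vs smaller child -10 at index 2, swap → [-10, -9, 3, -2, -6, -4, 5, 17, -1, 0]
  3 vs smaller child -4 at index 5, swap → [-10, -9, -4, -2, -6, 3, 5, 17, -1, 0]
extract-min #3 returns -10:
  remove root -10; move last element 0 to root → [0, -9, -4, -2, -6, 3, 5, 17, -1]
  0 vs smaller child -9 at index 1, swap → [-9, 0, -4, -2, -6, 3, 5, 17, -1]
  0 vs smaller child -6 at index 4, swap → [-9, -6, -4, -2, 0, 3, 5, 17, -1]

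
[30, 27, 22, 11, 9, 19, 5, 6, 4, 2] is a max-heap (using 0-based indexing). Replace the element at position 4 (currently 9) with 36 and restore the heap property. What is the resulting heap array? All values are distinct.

[36, 30, 22, 11, 27, 19, 5, 6, 4, 2]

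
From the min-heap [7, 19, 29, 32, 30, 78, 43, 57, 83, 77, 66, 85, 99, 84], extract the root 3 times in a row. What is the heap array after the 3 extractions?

extract-min #1 returns 7:
  remove root 7; move last element 84 to root → [84, 19, 29, 32, 30, 78, 43, 57, 83, 77, 66, 85, 99]
  84 vs smaller child 19 at index 1, swap → [19, 84, 29, 32, 30, 78, 43, 57, 83, 77, 66, 85, 99]
  84 vs smaller child 30 at index 4, swap → [19, 30, 29, 32, 84, 78, 43, 57, 83, 77, 66, 85, 99]
  84 vs smaller child 66 at index 10, swap → [19, 30, 29, 32, 66, 78, 43, 57, 83, 77, 84, 85, 99]
extract-min #2 returns 19:
  remove root 19; move last element 99 to root → [99, 30, 29, 32, 66, 78, 43, 57, 83, 77, 84, 85]
  99 vs smaller child 29 at index 2, swap → [29, 30, 99, 32, 66, 78, 43, 57, 83, 77, 84, 85]
  99 vs smaller child 43 at index 6, swap → [29, 30, 43, 32, 66, 78, 99, 57, 83, 77, 84, 85]
extract-min #3 returns 29:
  remove root 29; move last element 85 to root → [85, 30, 43, 32, 66, 78, 99, 57, 83, 77, 84]
  85 vs smaller child 30 at index 1, swap → [30, 85, 43, 32, 66, 78, 99, 57, 83, 77, 84]
  85 vs smaller child 32 at index 3, swap → [30, 32, 43, 85, 66, 78, 99, 57, 83, 77, 84]
  85 vs smaller child 57 at index 7, swap → [30, 32, 43, 57, 66, 78, 99, 85, 83, 77, 84]

[30, 32, 43, 57, 66, 78, 99, 85, 83, 77, 84]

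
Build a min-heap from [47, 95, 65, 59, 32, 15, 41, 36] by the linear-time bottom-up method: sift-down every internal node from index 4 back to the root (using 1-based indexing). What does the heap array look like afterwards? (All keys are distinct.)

[15, 32, 41, 36, 95, 65, 47, 59]

sift down from index 4:
  59 vs only child 36 at index 8, swap → [47, 95, 65, 36, 32, 15, 41, 59]
sift down from index 3:
  65 vs smaller child 15 at index 6, swap → [47, 95, 15, 36, 32, 65, 41, 59]
sift down from index 2:
  95 vs smaller child 32 at index 5, swap → [47, 32, 15, 36, 95, 65, 41, 59]
sift down from index 1:
  47 vs smaller child 15 at index 3, swap → [15, 32, 47, 36, 95, 65, 41, 59]
  47 vs smaller child 41 at index 7, swap → [15, 32, 41, 36, 95, 65, 47, 59]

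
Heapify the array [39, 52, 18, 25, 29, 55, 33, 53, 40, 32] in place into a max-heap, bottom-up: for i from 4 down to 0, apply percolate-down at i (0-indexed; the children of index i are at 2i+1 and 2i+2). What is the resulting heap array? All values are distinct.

sift down from index 4:
  29 vs only child 32 at index 9, swap → [39, 52, 18, 25, 32, 55, 33, 53, 40, 29]
sift down from index 3:
  25 vs larger child 53 at index 7, swap → [39, 52, 18, 53, 32, 55, 33, 25, 40, 29]
sift down from index 2:
  18 vs larger child 55 at index 5, swap → [39, 52, 55, 53, 32, 18, 33, 25, 40, 29]
sift down from index 1:
  52 vs larger child 53 at index 3, swap → [39, 53, 55, 52, 32, 18, 33, 25, 40, 29]
sift down from index 0:
  39 vs larger child 55 at index 2, swap → [55, 53, 39, 52, 32, 18, 33, 25, 40, 29]

[55, 53, 39, 52, 32, 18, 33, 25, 40, 29]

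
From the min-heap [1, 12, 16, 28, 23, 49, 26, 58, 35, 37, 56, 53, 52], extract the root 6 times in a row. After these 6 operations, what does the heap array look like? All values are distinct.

[35, 37, 49, 56, 58, 52, 53]

extract-min #1 returns 1:
  remove root 1; move last element 52 to root → [52, 12, 16, 28, 23, 49, 26, 58, 35, 37, 56, 53]
  52 vs smaller child 12 at index 1, swap → [12, 52, 16, 28, 23, 49, 26, 58, 35, 37, 56, 53]
  52 vs smaller child 23 at index 4, swap → [12, 23, 16, 28, 52, 49, 26, 58, 35, 37, 56, 53]
  52 vs smaller child 37 at index 9, swap → [12, 23, 16, 28, 37, 49, 26, 58, 35, 52, 56, 53]
extract-min #2 returns 12:
  remove root 12; move last element 53 to root → [53, 23, 16, 28, 37, 49, 26, 58, 35, 52, 56]
  53 vs smaller child 16 at index 2, swap → [16, 23, 53, 28, 37, 49, 26, 58, 35, 52, 56]
  53 vs smaller child 26 at index 6, swap → [16, 23, 26, 28, 37, 49, 53, 58, 35, 52, 56]
extract-min #3 returns 16:
  remove root 16; move last element 56 to root → [56, 23, 26, 28, 37, 49, 53, 58, 35, 52]
  56 vs smaller child 23 at index 1, swap → [23, 56, 26, 28, 37, 49, 53, 58, 35, 52]
  56 vs smaller child 28 at index 3, swap → [23, 28, 26, 56, 37, 49, 53, 58, 35, 52]
  56 vs smaller child 35 at index 8, swap → [23, 28, 26, 35, 37, 49, 53, 58, 56, 52]
extract-min #4 returns 23:
  remove root 23; move last element 52 to root → [52, 28, 26, 35, 37, 49, 53, 58, 56]
  52 vs smaller child 26 at index 2, swap → [26, 28, 52, 35, 37, 49, 53, 58, 56]
  52 vs smaller child 49 at index 5, swap → [26, 28, 49, 35, 37, 52, 53, 58, 56]
extract-min #5 returns 26:
  remove root 26; move last element 56 to root → [56, 28, 49, 35, 37, 52, 53, 58]
  56 vs smaller child 28 at index 1, swap → [28, 56, 49, 35, 37, 52, 53, 58]
  56 vs smaller child 35 at index 3, swap → [28, 35, 49, 56, 37, 52, 53, 58]
extract-min #6 returns 28:
  remove root 28; move last element 58 to root → [58, 35, 49, 56, 37, 52, 53]
  58 vs smaller child 35 at index 1, swap → [35, 58, 49, 56, 37, 52, 53]
  58 vs smaller child 37 at index 4, swap → [35, 37, 49, 56, 58, 52, 53]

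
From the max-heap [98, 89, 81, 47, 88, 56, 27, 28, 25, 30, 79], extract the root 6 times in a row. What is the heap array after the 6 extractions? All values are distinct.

extract-max #1 returns 98:
  remove root 98; move last element 79 to root → [79, 89, 81, 47, 88, 56, 27, 28, 25, 30]
  79 vs larger child 89 at index 1, swap → [89, 79, 81, 47, 88, 56, 27, 28, 25, 30]
  79 vs larger child 88 at index 4, swap → [89, 88, 81, 47, 79, 56, 27, 28, 25, 30]
extract-max #2 returns 89:
  remove root 89; move last element 30 to root → [30, 88, 81, 47, 79, 56, 27, 28, 25]
  30 vs larger child 88 at index 1, swap → [88, 30, 81, 47, 79, 56, 27, 28, 25]
  30 vs larger child 79 at index 4, swap → [88, 79, 81, 47, 30, 56, 27, 28, 25]
extract-max #3 returns 88:
  remove root 88; move last element 25 to root → [25, 79, 81, 47, 30, 56, 27, 28]
  25 vs larger child 81 at index 2, swap → [81, 79, 25, 47, 30, 56, 27, 28]
  25 vs larger child 56 at index 5, swap → [81, 79, 56, 47, 30, 25, 27, 28]
extract-max #4 returns 81:
  remove root 81; move last element 28 to root → [28, 79, 56, 47, 30, 25, 27]
  28 vs larger child 79 at index 1, swap → [79, 28, 56, 47, 30, 25, 27]
  28 vs larger child 47 at index 3, swap → [79, 47, 56, 28, 30, 25, 27]
extract-max #5 returns 79:
  remove root 79; move last element 27 to root → [27, 47, 56, 28, 30, 25]
  27 vs larger child 56 at index 2, swap → [56, 47, 27, 28, 30, 25]
extract-max #6 returns 56:
  remove root 56; move last element 25 to root → [25, 47, 27, 28, 30]
  25 vs larger child 47 at index 1, swap → [47, 25, 27, 28, 30]
  25 vs larger child 30 at index 4, swap → [47, 30, 27, 28, 25]

[47, 30, 27, 28, 25]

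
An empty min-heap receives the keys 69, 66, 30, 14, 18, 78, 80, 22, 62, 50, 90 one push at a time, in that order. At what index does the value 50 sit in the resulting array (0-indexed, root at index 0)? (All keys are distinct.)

Insert 69:
  append 69 at index 0 → [69] (no swap needed)
Insert 66:
  append 66 at index 1 → [69, 66]
  66 < parent 69 at index 0, swap → [66, 69]
Insert 30:
  append 30 at index 2 → [66, 69, 30]
  30 < parent 66 at index 0, swap → [30, 69, 66]
Insert 14:
  append 14 at index 3 → [30, 69, 66, 14]
  14 < parent 69 at index 1, swap → [30, 14, 66, 69]
  14 < parent 30 at index 0, swap → [14, 30, 66, 69]
Insert 18:
  append 18 at index 4 → [14, 30, 66, 69, 18]
  18 < parent 30 at index 1, swap → [14, 18, 66, 69, 30]
Insert 78:
  append 78 at index 5 → [14, 18, 66, 69, 30, 78] (no swap needed)
Insert 80:
  append 80 at index 6 → [14, 18, 66, 69, 30, 78, 80] (no swap needed)
Insert 22:
  append 22 at index 7 → [14, 18, 66, 69, 30, 78, 80, 22]
  22 < parent 69 at index 3, swap → [14, 18, 66, 22, 30, 78, 80, 69]
Insert 62:
  append 62 at index 8 → [14, 18, 66, 22, 30, 78, 80, 69, 62] (no swap needed)
Insert 50:
  append 50 at index 9 → [14, 18, 66, 22, 30, 78, 80, 69, 62, 50] (no swap needed)
Insert 90:
  append 90 at index 10 → [14, 18, 66, 22, 30, 78, 80, 69, 62, 50, 90] (no swap needed)
resulting array: [14, 18, 66, 22, 30, 78, 80, 69, 62, 50, 90]

9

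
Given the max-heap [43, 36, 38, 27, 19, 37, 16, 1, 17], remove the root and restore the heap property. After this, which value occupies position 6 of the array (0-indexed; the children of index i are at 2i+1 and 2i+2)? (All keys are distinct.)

remove root 43; move last element 17 to root → [17, 36, 38, 27, 19, 37, 16, 1]
17 vs larger child 38 at index 2, swap → [38, 36, 17, 27, 19, 37, 16, 1]
17 vs larger child 37 at index 5, swap → [38, 36, 37, 27, 19, 17, 16, 1]
resulting array: [38, 36, 37, 27, 19, 17, 16, 1]

16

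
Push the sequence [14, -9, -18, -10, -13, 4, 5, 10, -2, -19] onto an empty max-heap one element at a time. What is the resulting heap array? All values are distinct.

[14, 10, 5, -2, -13, -18, 4, -10, -9, -19]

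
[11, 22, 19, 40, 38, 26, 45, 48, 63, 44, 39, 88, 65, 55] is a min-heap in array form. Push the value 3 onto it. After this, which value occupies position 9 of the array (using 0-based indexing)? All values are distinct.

44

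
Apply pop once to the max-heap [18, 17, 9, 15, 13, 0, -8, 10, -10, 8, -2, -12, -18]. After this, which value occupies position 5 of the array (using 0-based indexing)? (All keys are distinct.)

0

remove root 18; move last element -18 to root → [-18, 17, 9, 15, 13, 0, -8, 10, -10, 8, -2, -12]
-18 vs larger child 17 at index 1, swap → [17, -18, 9, 15, 13, 0, -8, 10, -10, 8, -2, -12]
-18 vs larger child 15 at index 3, swap → [17, 15, 9, -18, 13, 0, -8, 10, -10, 8, -2, -12]
-18 vs larger child 10 at index 7, swap → [17, 15, 9, 10, 13, 0, -8, -18, -10, 8, -2, -12]
resulting array: [17, 15, 9, 10, 13, 0, -8, -18, -10, 8, -2, -12]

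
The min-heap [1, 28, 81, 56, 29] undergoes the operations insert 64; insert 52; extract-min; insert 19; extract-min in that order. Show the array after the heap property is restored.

insert 64:
  append 64 at index 5 → [1, 28, 81, 56, 29, 64]
  64 < parent 81 at index 2, swap → [1, 28, 64, 56, 29, 81]
insert 52:
  append 52 at index 6 → [1, 28, 64, 56, 29, 81, 52]
  52 < parent 64 at index 2, swap → [1, 28, 52, 56, 29, 81, 64]
extract-min → returns 1:
  remove root 1; move last element 64 to root → [64, 28, 52, 56, 29, 81]
  64 vs smaller child 28 at index 1, swap → [28, 64, 52, 56, 29, 81]
  64 vs smaller child 29 at index 4, swap → [28, 29, 52, 56, 64, 81]
insert 19:
  append 19 at index 6 → [28, 29, 52, 56, 64, 81, 19]
  19 < parent 52 at index 2, swap → [28, 29, 19, 56, 64, 81, 52]
  19 < parent 28 at index 0, swap → [19, 29, 28, 56, 64, 81, 52]
extract-min → returns 19:
  remove root 19; move last element 52 to root → [52, 29, 28, 56, 64, 81]
  52 vs smaller child 28 at index 2, swap → [28, 29, 52, 56, 64, 81]

[28, 29, 52, 56, 64, 81]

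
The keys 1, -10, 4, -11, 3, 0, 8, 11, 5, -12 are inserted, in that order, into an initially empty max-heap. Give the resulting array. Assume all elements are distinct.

Insert 1:
  append 1 at index 0 → [1] (no swap needed)
Insert -10:
  append -10 at index 1 → [1, -10] (no swap needed)
Insert 4:
  append 4 at index 2 → [1, -10, 4]
  4 > parent 1 at index 0, swap → [4, -10, 1]
Insert -11:
  append -11 at index 3 → [4, -10, 1, -11] (no swap needed)
Insert 3:
  append 3 at index 4 → [4, -10, 1, -11, 3]
  3 > parent -10 at index 1, swap → [4, 3, 1, -11, -10]
Insert 0:
  append 0 at index 5 → [4, 3, 1, -11, -10, 0] (no swap needed)
Insert 8:
  append 8 at index 6 → [4, 3, 1, -11, -10, 0, 8]
  8 > parent 1 at index 2, swap → [4, 3, 8, -11, -10, 0, 1]
  8 > parent 4 at index 0, swap → [8, 3, 4, -11, -10, 0, 1]
Insert 11:
  append 11 at index 7 → [8, 3, 4, -11, -10, 0, 1, 11]
  11 > parent -11 at index 3, swap → [8, 3, 4, 11, -10, 0, 1, -11]
  11 > parent 3 at index 1, swap → [8, 11, 4, 3, -10, 0, 1, -11]
  11 > parent 8 at index 0, swap → [11, 8, 4, 3, -10, 0, 1, -11]
Insert 5:
  append 5 at index 8 → [11, 8, 4, 3, -10, 0, 1, -11, 5]
  5 > parent 3 at index 3, swap → [11, 8, 4, 5, -10, 0, 1, -11, 3]
Insert -12:
  append -12 at index 9 → [11, 8, 4, 5, -10, 0, 1, -11, 3, -12] (no swap needed)

[11, 8, 4, 5, -10, 0, 1, -11, 3, -12]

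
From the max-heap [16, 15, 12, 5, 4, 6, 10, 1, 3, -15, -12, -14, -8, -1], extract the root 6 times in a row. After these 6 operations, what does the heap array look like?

[4, 3, -8, 1, -15, -14, -12, -1]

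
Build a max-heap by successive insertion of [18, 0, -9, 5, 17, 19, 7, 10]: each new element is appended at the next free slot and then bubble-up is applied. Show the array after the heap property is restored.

Insert 18:
  append 18 at index 0 → [18] (no swap needed)
Insert 0:
  append 0 at index 1 → [18, 0] (no swap needed)
Insert -9:
  append -9 at index 2 → [18, 0, -9] (no swap needed)
Insert 5:
  append 5 at index 3 → [18, 0, -9, 5]
  5 > parent 0 at index 1, swap → [18, 5, -9, 0]
Insert 17:
  append 17 at index 4 → [18, 5, -9, 0, 17]
  17 > parent 5 at index 1, swap → [18, 17, -9, 0, 5]
Insert 19:
  append 19 at index 5 → [18, 17, -9, 0, 5, 19]
  19 > parent -9 at index 2, swap → [18, 17, 19, 0, 5, -9]
  19 > parent 18 at index 0, swap → [19, 17, 18, 0, 5, -9]
Insert 7:
  append 7 at index 6 → [19, 17, 18, 0, 5, -9, 7] (no swap needed)
Insert 10:
  append 10 at index 7 → [19, 17, 18, 0, 5, -9, 7, 10]
  10 > parent 0 at index 3, swap → [19, 17, 18, 10, 5, -9, 7, 0]

[19, 17, 18, 10, 5, -9, 7, 0]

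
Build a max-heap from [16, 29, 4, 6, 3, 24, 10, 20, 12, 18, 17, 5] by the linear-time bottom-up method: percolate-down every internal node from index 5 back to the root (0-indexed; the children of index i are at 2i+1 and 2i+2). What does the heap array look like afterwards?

[29, 20, 24, 16, 18, 5, 10, 6, 12, 3, 17, 4]

sift down from index 5: already satisfies heap property
sift down from index 4:
  3 vs larger child 18 at index 9, swap → [16, 29, 4, 6, 18, 24, 10, 20, 12, 3, 17, 5]
sift down from index 3:
  6 vs larger child 20 at index 7, swap → [16, 29, 4, 20, 18, 24, 10, 6, 12, 3, 17, 5]
sift down from index 2:
  4 vs larger child 24 at index 5, swap → [16, 29, 24, 20, 18, 4, 10, 6, 12, 3, 17, 5]
  4 vs only child 5 at index 11, swap → [16, 29, 24, 20, 18, 5, 10, 6, 12, 3, 17, 4]
sift down from index 1: already satisfies heap property
sift down from index 0:
  16 vs larger child 29 at index 1, swap → [29, 16, 24, 20, 18, 5, 10, 6, 12, 3, 17, 4]
  16 vs larger child 20 at index 3, swap → [29, 20, 24, 16, 18, 5, 10, 6, 12, 3, 17, 4]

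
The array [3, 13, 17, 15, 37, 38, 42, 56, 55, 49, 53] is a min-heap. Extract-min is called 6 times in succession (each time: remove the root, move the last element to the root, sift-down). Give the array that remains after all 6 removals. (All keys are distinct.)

[42, 49, 55, 53, 56]

extract-min #1 returns 3:
  remove root 3; move last element 53 to root → [53, 13, 17, 15, 37, 38, 42, 56, 55, 49]
  53 vs smaller child 13 at index 1, swap → [13, 53, 17, 15, 37, 38, 42, 56, 55, 49]
  53 vs smaller child 15 at index 3, swap → [13, 15, 17, 53, 37, 38, 42, 56, 55, 49]
extract-min #2 returns 13:
  remove root 13; move last element 49 to root → [49, 15, 17, 53, 37, 38, 42, 56, 55]
  49 vs smaller child 15 at index 1, swap → [15, 49, 17, 53, 37, 38, 42, 56, 55]
  49 vs smaller child 37 at index 4, swap → [15, 37, 17, 53, 49, 38, 42, 56, 55]
extract-min #3 returns 15:
  remove root 15; move last element 55 to root → [55, 37, 17, 53, 49, 38, 42, 56]
  55 vs smaller child 17 at index 2, swap → [17, 37, 55, 53, 49, 38, 42, 56]
  55 vs smaller child 38 at index 5, swap → [17, 37, 38, 53, 49, 55, 42, 56]
extract-min #4 returns 17:
  remove root 17; move last element 56 to root → [56, 37, 38, 53, 49, 55, 42]
  56 vs smaller child 37 at index 1, swap → [37, 56, 38, 53, 49, 55, 42]
  56 vs smaller child 49 at index 4, swap → [37, 49, 38, 53, 56, 55, 42]
extract-min #5 returns 37:
  remove root 37; move last element 42 to root → [42, 49, 38, 53, 56, 55]
  42 vs smaller child 38 at index 2, swap → [38, 49, 42, 53, 56, 55]
extract-min #6 returns 38:
  remove root 38; move last element 55 to root → [55, 49, 42, 53, 56]
  55 vs smaller child 42 at index 2, swap → [42, 49, 55, 53, 56]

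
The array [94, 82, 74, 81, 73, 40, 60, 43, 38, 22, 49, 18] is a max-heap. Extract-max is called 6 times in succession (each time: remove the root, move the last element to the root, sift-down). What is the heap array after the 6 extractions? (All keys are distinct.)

[49, 43, 40, 22, 38, 18]

extract-max #1 returns 94:
  remove root 94; move last element 18 to root → [18, 82, 74, 81, 73, 40, 60, 43, 38, 22, 49]
  18 vs larger child 82 at index 1, swap → [82, 18, 74, 81, 73, 40, 60, 43, 38, 22, 49]
  18 vs larger child 81 at index 3, swap → [82, 81, 74, 18, 73, 40, 60, 43, 38, 22, 49]
  18 vs larger child 43 at index 7, swap → [82, 81, 74, 43, 73, 40, 60, 18, 38, 22, 49]
extract-max #2 returns 82:
  remove root 82; move last element 49 to root → [49, 81, 74, 43, 73, 40, 60, 18, 38, 22]
  49 vs larger child 81 at index 1, swap → [81, 49, 74, 43, 73, 40, 60, 18, 38, 22]
  49 vs larger child 73 at index 4, swap → [81, 73, 74, 43, 49, 40, 60, 18, 38, 22]
extract-max #3 returns 81:
  remove root 81; move last element 22 to root → [22, 73, 74, 43, 49, 40, 60, 18, 38]
  22 vs larger child 74 at index 2, swap → [74, 73, 22, 43, 49, 40, 60, 18, 38]
  22 vs larger child 60 at index 6, swap → [74, 73, 60, 43, 49, 40, 22, 18, 38]
extract-max #4 returns 74:
  remove root 74; move last element 38 to root → [38, 73, 60, 43, 49, 40, 22, 18]
  38 vs larger child 73 at index 1, swap → [73, 38, 60, 43, 49, 40, 22, 18]
  38 vs larger child 49 at index 4, swap → [73, 49, 60, 43, 38, 40, 22, 18]
extract-max #5 returns 73:
  remove root 73; move last element 18 to root → [18, 49, 60, 43, 38, 40, 22]
  18 vs larger child 60 at index 2, swap → [60, 49, 18, 43, 38, 40, 22]
  18 vs larger child 40 at index 5, swap → [60, 49, 40, 43, 38, 18, 22]
extract-max #6 returns 60:
  remove root 60; move last element 22 to root → [22, 49, 40, 43, 38, 18]
  22 vs larger child 49 at index 1, swap → [49, 22, 40, 43, 38, 18]
  22 vs larger child 43 at index 3, swap → [49, 43, 40, 22, 38, 18]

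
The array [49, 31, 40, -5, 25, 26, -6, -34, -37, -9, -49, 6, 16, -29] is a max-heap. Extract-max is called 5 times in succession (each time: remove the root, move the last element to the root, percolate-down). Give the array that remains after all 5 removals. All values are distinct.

extract-max #1 returns 49:
  remove root 49; move last element -29 to root → [-29, 31, 40, -5, 25, 26, -6, -34, -37, -9, -49, 6, 16]
  -29 vs larger child 40 at index 2, swap → [40, 31, -29, -5, 25, 26, -6, -34, -37, -9, -49, 6, 16]
  -29 vs larger child 26 at index 5, swap → [40, 31, 26, -5, 25, -29, -6, -34, -37, -9, -49, 6, 16]
  -29 vs larger child 16 at index 12, swap → [40, 31, 26, -5, 25, 16, -6, -34, -37, -9, -49, 6, -29]
extract-max #2 returns 40:
  remove root 40; move last element -29 to root → [-29, 31, 26, -5, 25, 16, -6, -34, -37, -9, -49, 6]
  -29 vs larger child 31 at index 1, swap → [31, -29, 26, -5, 25, 16, -6, -34, -37, -9, -49, 6]
  -29 vs larger child 25 at index 4, swap → [31, 25, 26, -5, -29, 16, -6, -34, -37, -9, -49, 6]
  -29 vs larger child -9 at index 9, swap → [31, 25, 26, -5, -9, 16, -6, -34, -37, -29, -49, 6]
extract-max #3 returns 31:
  remove root 31; move last element 6 to root → [6, 25, 26, -5, -9, 16, -6, -34, -37, -29, -49]
  6 vs larger child 26 at index 2, swap → [26, 25, 6, -5, -9, 16, -6, -34, -37, -29, -49]
  6 vs larger child 16 at index 5, swap → [26, 25, 16, -5, -9, 6, -6, -34, -37, -29, -49]
extract-max #4 returns 26:
  remove root 26; move last element -49 to root → [-49, 25, 16, -5, -9, 6, -6, -34, -37, -29]
  -49 vs larger child 25 at index 1, swap → [25, -49, 16, -5, -9, 6, -6, -34, -37, -29]
  -49 vs larger child -5 at index 3, swap → [25, -5, 16, -49, -9, 6, -6, -34, -37, -29]
  -49 vs larger child -34 at index 7, swap → [25, -5, 16, -34, -9, 6, -6, -49, -37, -29]
extract-max #5 returns 25:
  remove root 25; move last element -29 to root → [-29, -5, 16, -34, -9, 6, -6, -49, -37]
  -29 vs larger child 16 at index 2, swap → [16, -5, -29, -34, -9, 6, -6, -49, -37]
  -29 vs larger child 6 at index 5, swap → [16, -5, 6, -34, -9, -29, -6, -49, -37]

[16, -5, 6, -34, -9, -29, -6, -49, -37]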